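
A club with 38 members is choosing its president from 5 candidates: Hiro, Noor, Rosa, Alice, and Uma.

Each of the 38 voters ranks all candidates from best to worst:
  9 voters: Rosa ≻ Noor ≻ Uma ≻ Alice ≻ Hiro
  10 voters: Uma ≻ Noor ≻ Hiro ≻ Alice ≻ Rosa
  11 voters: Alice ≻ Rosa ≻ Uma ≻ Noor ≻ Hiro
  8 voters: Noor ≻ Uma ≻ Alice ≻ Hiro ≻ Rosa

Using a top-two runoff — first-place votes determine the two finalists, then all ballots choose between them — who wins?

Round 1 first-place votes: Hiro 0, Noor 8, Rosa 9, Alice 11, Uma 10. Alice and Uma advance.
Runoff: Alice is ranked above Uma on 11 ballots, Uma above Alice on 27.

Uma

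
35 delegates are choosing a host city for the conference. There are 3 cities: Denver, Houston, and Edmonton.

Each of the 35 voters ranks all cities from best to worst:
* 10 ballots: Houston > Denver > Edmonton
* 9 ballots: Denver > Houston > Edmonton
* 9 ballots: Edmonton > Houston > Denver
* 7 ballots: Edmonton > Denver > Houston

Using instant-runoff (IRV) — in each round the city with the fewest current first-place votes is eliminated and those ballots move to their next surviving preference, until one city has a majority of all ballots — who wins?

Round 1: Denver 9, Houston 10, Edmonton 16. Denver eliminated.
Round 2: Houston 19, Edmonton 16. Houston has a majority (≥18).

Houston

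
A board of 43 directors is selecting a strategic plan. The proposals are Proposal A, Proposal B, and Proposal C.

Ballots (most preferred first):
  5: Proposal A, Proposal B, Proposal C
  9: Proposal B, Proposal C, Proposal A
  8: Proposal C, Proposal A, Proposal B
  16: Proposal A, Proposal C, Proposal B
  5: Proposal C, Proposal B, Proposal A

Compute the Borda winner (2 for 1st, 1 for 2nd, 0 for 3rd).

Proposal A: 5×2 + 9×0 + 8×1 + 16×2 + 5×0 = 50
Proposal B: 5×1 + 9×2 + 8×0 + 16×0 + 5×1 = 28
Proposal C: 5×0 + 9×1 + 8×2 + 16×1 + 5×2 = 51

Proposal C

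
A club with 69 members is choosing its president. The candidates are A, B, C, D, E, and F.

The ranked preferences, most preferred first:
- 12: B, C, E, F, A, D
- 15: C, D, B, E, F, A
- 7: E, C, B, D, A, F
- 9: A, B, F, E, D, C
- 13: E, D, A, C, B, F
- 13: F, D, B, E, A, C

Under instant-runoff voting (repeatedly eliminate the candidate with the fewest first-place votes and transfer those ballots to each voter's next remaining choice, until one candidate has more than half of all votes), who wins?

B

Round 1: A 9, B 12, C 15, D 0, E 20, F 13. D eliminated.
Round 2: A 9, B 12, C 15, E 20, F 13. A eliminated.
Round 3: B 21, C 15, E 20, F 13. F eliminated.
Round 4: B 34, C 15, E 20. C eliminated.
Round 5: B 49, E 20. B has a majority (≥35).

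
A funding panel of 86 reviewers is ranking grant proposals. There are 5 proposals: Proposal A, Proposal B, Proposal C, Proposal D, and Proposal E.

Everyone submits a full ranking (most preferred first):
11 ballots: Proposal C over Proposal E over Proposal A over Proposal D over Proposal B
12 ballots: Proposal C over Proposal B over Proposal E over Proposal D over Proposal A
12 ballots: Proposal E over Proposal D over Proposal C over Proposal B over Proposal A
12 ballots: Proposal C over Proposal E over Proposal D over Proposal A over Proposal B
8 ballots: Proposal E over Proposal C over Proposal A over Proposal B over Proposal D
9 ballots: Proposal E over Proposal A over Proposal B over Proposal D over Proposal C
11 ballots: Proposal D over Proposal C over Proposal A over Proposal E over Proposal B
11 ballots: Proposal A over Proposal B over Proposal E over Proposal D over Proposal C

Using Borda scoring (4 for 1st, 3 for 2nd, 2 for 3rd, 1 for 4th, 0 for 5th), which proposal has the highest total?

Proposal E

Proposal A: 11×2 + 12×0 + 12×0 + 12×1 + 8×2 + 9×3 + 11×2 + 11×4 = 143
Proposal B: 11×0 + 12×3 + 12×1 + 12×0 + 8×1 + 9×2 + 11×0 + 11×3 = 107
Proposal C: 11×4 + 12×4 + 12×2 + 12×4 + 8×3 + 9×0 + 11×3 + 11×0 = 221
Proposal D: 11×1 + 12×1 + 12×3 + 12×2 + 8×0 + 9×1 + 11×4 + 11×1 = 147
Proposal E: 11×3 + 12×2 + 12×4 + 12×3 + 8×4 + 9×4 + 11×1 + 11×2 = 242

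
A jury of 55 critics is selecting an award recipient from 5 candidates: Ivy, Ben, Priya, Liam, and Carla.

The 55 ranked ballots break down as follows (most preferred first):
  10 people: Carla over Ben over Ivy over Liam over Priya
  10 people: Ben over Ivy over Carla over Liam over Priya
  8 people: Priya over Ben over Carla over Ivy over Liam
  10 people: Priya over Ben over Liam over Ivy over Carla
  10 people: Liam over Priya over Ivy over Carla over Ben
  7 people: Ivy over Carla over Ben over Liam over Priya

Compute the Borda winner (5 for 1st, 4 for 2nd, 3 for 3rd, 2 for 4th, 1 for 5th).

Ben

Ivy: 10×3 + 10×4 + 8×2 + 10×2 + 10×3 + 7×5 = 171
Ben: 10×4 + 10×5 + 8×4 + 10×4 + 10×1 + 7×3 = 193
Priya: 10×1 + 10×1 + 8×5 + 10×5 + 10×4 + 7×1 = 157
Liam: 10×2 + 10×2 + 8×1 + 10×3 + 10×5 + 7×2 = 142
Carla: 10×5 + 10×3 + 8×3 + 10×1 + 10×2 + 7×4 = 162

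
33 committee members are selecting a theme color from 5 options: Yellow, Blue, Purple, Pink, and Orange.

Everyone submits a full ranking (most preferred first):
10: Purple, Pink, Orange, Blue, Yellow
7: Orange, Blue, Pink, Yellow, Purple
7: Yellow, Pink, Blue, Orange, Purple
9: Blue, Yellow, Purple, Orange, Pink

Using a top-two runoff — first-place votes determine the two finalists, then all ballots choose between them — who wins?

Round 1 first-place votes: Yellow 7, Blue 9, Purple 10, Pink 0, Orange 7. Purple and Blue advance.
Runoff: Purple is ranked above Blue on 10 ballots, Blue above Purple on 23.

Blue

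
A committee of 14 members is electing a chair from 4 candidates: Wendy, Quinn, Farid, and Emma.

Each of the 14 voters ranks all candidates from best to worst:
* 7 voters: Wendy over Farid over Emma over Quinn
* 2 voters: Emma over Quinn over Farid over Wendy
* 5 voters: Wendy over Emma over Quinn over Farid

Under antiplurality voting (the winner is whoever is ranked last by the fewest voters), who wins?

Last-place votes: Wendy 2, Quinn 7, Farid 5, Emma 0.

Emma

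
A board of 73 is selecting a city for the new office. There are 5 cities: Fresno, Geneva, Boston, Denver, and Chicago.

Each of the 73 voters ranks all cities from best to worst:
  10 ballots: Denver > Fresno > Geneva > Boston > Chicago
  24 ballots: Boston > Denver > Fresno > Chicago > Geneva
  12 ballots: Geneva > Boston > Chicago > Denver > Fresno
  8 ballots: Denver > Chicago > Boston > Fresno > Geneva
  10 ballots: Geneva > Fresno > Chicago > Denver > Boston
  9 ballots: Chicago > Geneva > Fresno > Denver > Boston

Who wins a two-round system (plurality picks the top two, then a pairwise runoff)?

Geneva

Round 1 first-place votes: Fresno 0, Geneva 22, Boston 24, Denver 18, Chicago 9. Boston and Geneva advance.
Runoff: Boston is ranked above Geneva on 32 ballots, Geneva above Boston on 41.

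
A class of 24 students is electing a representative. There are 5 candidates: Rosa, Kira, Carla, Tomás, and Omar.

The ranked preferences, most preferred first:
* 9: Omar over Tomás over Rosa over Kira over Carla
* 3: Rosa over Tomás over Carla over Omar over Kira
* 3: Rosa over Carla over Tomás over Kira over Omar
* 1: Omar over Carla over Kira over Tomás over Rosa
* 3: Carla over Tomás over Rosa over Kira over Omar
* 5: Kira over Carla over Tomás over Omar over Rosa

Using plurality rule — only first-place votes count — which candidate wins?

Omar

First-place votes: Rosa 6, Kira 5, Carla 3, Tomás 0, Omar 10.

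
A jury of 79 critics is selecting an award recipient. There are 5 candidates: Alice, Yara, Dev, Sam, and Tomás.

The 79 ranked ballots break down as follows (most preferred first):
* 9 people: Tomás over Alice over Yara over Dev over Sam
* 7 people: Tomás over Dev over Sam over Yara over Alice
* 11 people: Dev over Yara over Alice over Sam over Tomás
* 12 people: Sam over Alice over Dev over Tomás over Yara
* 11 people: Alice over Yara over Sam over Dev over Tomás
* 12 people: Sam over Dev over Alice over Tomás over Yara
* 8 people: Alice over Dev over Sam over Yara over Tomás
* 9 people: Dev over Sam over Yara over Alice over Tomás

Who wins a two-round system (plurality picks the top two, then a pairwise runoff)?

Dev

Round 1 first-place votes: Alice 19, Yara 0, Dev 20, Sam 24, Tomás 16. Sam and Dev advance.
Runoff: Sam is ranked above Dev on 35 ballots, Dev above Sam on 44.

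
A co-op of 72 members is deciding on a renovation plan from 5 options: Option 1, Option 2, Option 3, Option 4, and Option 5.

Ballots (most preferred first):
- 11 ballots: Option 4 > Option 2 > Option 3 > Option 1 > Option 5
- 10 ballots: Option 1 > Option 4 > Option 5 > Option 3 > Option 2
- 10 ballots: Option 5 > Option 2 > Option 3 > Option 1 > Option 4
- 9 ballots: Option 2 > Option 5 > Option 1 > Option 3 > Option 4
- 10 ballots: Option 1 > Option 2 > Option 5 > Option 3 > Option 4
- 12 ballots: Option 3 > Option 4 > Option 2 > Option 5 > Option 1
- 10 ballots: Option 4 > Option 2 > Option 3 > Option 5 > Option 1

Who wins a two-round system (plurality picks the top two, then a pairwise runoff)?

Option 1

Round 1 first-place votes: Option 1 20, Option 2 9, Option 3 12, Option 4 21, Option 5 10. Option 4 and Option 1 advance.
Runoff: Option 4 is ranked above Option 1 on 33 ballots, Option 1 above Option 4 on 39.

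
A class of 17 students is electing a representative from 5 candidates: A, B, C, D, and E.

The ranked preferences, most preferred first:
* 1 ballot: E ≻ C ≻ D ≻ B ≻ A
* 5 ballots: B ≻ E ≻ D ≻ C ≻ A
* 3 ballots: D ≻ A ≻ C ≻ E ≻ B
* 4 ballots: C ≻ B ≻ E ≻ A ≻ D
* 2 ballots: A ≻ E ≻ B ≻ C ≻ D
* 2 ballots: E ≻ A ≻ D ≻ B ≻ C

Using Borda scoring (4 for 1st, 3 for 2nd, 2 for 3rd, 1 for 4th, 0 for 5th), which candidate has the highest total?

E

A: 1×0 + 5×0 + 3×3 + 4×1 + 2×4 + 2×3 = 27
B: 1×1 + 5×4 + 3×0 + 4×3 + 2×2 + 2×1 = 39
C: 1×3 + 5×1 + 3×2 + 4×4 + 2×1 + 2×0 = 32
D: 1×2 + 5×2 + 3×4 + 4×0 + 2×0 + 2×2 = 28
E: 1×4 + 5×3 + 3×1 + 4×2 + 2×3 + 2×4 = 44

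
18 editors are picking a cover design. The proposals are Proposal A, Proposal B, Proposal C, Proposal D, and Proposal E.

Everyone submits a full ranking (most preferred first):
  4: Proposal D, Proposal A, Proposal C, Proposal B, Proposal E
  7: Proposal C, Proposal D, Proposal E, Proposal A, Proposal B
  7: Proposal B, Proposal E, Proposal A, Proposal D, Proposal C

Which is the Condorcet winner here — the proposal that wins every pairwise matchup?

Proposal D vs Proposal A: 11–7
Proposal D vs Proposal B: 11–7
Proposal D vs Proposal C: 11–7
Proposal D vs Proposal E: 11–7
Proposal D beats every other proposal.

Proposal D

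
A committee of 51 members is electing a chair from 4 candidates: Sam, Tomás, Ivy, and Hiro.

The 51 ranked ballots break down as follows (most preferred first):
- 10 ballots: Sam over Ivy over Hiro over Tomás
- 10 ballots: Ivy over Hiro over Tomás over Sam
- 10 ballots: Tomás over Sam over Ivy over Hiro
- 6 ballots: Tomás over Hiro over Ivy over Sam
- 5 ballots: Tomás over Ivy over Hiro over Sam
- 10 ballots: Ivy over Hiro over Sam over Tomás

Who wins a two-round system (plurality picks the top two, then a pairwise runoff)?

Ivy

Round 1 first-place votes: Sam 10, Tomás 21, Ivy 20, Hiro 0. Tomás and Ivy advance.
Runoff: Tomás is ranked above Ivy on 21 ballots, Ivy above Tomás on 30.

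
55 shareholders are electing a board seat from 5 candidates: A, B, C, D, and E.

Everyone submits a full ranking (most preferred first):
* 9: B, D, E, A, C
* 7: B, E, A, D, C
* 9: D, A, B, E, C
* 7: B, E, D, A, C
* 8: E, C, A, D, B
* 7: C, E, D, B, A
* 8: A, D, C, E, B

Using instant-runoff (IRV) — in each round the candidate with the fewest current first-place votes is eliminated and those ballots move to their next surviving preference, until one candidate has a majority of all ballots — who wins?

Round 1: A 8, B 23, C 7, D 9, E 8. C eliminated.
Round 2: A 8, B 23, D 9, E 15. A eliminated.
Round 3: B 23, D 17, E 15. E eliminated.
Round 4: B 23, D 32. D has a majority (≥28).

D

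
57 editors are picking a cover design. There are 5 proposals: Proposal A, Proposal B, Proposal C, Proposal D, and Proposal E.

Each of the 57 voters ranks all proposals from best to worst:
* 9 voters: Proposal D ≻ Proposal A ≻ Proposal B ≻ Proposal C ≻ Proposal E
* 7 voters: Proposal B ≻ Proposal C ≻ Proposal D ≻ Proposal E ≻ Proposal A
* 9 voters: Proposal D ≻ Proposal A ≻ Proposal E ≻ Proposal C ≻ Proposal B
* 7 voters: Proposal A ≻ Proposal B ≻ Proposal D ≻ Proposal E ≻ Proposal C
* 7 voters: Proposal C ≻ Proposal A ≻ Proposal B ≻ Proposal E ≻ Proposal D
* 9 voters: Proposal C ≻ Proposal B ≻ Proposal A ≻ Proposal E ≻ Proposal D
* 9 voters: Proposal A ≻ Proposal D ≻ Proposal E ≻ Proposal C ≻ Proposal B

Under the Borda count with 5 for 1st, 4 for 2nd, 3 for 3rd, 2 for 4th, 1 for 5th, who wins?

Proposal A: 9×4 + 7×1 + 9×4 + 7×5 + 7×4 + 9×3 + 9×5 = 214
Proposal B: 9×3 + 7×5 + 9×1 + 7×4 + 7×3 + 9×4 + 9×1 = 165
Proposal C: 9×2 + 7×4 + 9×2 + 7×1 + 7×5 + 9×5 + 9×2 = 169
Proposal D: 9×5 + 7×3 + 9×5 + 7×3 + 7×1 + 9×1 + 9×4 = 184
Proposal E: 9×1 + 7×2 + 9×3 + 7×2 + 7×2 + 9×2 + 9×3 = 123

Proposal A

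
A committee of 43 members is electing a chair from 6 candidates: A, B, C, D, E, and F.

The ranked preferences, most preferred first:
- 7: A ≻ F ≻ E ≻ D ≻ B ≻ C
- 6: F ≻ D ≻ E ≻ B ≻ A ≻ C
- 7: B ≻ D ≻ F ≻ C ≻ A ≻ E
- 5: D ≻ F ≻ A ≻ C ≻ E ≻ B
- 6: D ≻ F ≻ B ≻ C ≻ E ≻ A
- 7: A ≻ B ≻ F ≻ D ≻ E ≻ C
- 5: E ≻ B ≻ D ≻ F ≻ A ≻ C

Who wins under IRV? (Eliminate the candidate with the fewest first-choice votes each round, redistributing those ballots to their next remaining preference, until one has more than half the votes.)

D

Round 1: A 14, B 7, C 0, D 11, E 5, F 6. C eliminated.
Round 2: A 14, B 7, D 11, E 5, F 6. E eliminated.
Round 3: A 14, B 12, D 11, F 6. F eliminated.
Round 4: A 14, B 12, D 17. B eliminated.
Round 5: A 14, D 29. D has a majority (≥22).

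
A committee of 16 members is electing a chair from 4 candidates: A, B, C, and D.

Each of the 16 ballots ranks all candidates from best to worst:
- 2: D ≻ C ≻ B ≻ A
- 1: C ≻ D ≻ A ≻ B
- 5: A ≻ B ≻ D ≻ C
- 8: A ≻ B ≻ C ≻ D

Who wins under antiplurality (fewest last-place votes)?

Last-place votes: A 2, B 1, C 5, D 8.

B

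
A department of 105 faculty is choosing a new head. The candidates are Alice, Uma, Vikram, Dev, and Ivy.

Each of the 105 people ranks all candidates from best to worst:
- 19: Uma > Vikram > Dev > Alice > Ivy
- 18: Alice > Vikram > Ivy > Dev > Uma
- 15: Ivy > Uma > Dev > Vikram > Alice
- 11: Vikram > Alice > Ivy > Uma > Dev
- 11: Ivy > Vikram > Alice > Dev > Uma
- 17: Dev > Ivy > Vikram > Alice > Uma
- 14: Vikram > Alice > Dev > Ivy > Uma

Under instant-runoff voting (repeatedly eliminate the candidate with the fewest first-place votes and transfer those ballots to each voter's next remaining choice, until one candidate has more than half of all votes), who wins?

Vikram

Round 1: Alice 18, Uma 19, Vikram 25, Dev 17, Ivy 26. Dev eliminated.
Round 2: Alice 18, Uma 19, Vikram 25, Ivy 43. Alice eliminated.
Round 3: Uma 19, Vikram 43, Ivy 43. Uma eliminated.
Round 4: Vikram 62, Ivy 43. Vikram has a majority (≥53).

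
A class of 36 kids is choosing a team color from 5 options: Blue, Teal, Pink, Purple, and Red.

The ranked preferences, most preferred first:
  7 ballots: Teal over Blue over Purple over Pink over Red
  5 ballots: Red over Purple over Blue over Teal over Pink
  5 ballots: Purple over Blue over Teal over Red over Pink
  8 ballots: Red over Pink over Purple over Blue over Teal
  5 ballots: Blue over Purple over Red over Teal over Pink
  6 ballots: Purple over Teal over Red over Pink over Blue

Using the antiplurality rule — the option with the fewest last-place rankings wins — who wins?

Purple

Last-place votes: Blue 6, Teal 8, Pink 15, Purple 0, Red 7.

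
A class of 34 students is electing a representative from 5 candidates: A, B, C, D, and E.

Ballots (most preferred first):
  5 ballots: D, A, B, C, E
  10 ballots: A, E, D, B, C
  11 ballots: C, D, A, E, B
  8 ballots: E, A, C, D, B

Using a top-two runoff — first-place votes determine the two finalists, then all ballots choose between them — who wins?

Round 1 first-place votes: A 10, B 0, C 11, D 5, E 8. C and A advance.
Runoff: C is ranked above A on 11 ballots, A above C on 23.

A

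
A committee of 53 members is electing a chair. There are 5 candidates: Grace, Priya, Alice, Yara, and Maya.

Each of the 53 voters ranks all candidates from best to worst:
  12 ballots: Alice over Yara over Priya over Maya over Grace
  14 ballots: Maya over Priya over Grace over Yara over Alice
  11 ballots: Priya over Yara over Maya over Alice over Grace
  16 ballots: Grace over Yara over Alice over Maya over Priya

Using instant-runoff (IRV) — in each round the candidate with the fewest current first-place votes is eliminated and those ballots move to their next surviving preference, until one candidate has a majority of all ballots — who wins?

Round 1: Grace 16, Priya 11, Alice 12, Yara 0, Maya 14. Yara eliminated.
Round 2: Grace 16, Priya 11, Alice 12, Maya 14. Priya eliminated.
Round 3: Grace 16, Alice 12, Maya 25. Alice eliminated.
Round 4: Grace 16, Maya 37. Maya has a majority (≥27).

Maya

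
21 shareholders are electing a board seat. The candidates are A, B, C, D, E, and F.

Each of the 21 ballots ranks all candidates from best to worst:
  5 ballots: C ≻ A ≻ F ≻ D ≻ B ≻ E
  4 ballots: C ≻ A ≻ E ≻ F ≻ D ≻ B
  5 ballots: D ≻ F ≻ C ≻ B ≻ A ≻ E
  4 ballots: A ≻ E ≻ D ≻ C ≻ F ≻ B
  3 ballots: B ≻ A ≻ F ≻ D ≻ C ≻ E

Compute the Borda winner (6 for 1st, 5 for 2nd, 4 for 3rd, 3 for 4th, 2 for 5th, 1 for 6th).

A: 5×5 + 4×5 + 5×2 + 4×6 + 3×5 = 94
B: 5×2 + 4×1 + 5×3 + 4×1 + 3×6 = 51
C: 5×6 + 4×6 + 5×4 + 4×3 + 3×2 = 92
D: 5×3 + 4×2 + 5×6 + 4×4 + 3×3 = 78
E: 5×1 + 4×4 + 5×1 + 4×5 + 3×1 = 49
F: 5×4 + 4×3 + 5×5 + 4×2 + 3×4 = 77

A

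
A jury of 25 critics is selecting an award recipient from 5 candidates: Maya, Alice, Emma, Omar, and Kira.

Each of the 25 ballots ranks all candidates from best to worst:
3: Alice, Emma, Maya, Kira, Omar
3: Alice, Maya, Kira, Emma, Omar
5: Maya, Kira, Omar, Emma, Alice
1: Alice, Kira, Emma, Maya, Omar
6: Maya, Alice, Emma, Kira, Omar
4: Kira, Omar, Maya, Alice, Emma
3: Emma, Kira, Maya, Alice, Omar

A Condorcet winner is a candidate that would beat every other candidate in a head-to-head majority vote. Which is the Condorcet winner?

Maya

Maya vs Alice: 18–7
Maya vs Emma: 18–7
Maya vs Omar: 21–4
Maya vs Kira: 17–8
Maya beats every other candidate.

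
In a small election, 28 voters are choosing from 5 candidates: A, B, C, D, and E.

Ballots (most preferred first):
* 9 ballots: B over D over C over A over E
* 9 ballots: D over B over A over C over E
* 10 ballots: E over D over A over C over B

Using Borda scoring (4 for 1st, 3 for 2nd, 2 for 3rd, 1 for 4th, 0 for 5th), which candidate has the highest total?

D

A: 9×1 + 9×2 + 10×2 = 47
B: 9×4 + 9×3 + 10×0 = 63
C: 9×2 + 9×1 + 10×1 = 37
D: 9×3 + 9×4 + 10×3 = 93
E: 9×0 + 9×0 + 10×4 = 40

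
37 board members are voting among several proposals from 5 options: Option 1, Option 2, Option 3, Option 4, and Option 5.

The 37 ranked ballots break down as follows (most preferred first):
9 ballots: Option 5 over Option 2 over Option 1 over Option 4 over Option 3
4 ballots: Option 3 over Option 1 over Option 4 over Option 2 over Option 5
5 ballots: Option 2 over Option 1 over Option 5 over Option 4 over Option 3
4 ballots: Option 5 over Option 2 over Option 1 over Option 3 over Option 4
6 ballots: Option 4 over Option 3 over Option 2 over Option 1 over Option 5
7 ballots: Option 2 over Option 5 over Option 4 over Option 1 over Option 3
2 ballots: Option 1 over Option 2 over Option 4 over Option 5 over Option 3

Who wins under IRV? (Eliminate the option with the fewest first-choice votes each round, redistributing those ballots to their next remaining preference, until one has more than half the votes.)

Round 1: Option 1 2, Option 2 12, Option 3 4, Option 4 6, Option 5 13. Option 1 eliminated.
Round 2: Option 2 14, Option 3 4, Option 4 6, Option 5 13. Option 3 eliminated.
Round 3: Option 2 14, Option 4 10, Option 5 13. Option 4 eliminated.
Round 4: Option 2 24, Option 5 13. Option 2 has a majority (≥19).

Option 2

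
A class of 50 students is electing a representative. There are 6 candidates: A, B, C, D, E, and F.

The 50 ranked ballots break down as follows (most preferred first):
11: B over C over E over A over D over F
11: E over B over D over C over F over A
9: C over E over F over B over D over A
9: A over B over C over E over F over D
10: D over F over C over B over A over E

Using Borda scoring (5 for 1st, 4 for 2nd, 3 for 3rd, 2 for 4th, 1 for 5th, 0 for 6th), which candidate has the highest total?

B

A: 11×2 + 11×0 + 9×0 + 9×5 + 10×1 = 77
B: 11×5 + 11×4 + 9×2 + 9×4 + 10×2 = 173
C: 11×4 + 11×2 + 9×5 + 9×3 + 10×3 = 168
D: 11×1 + 11×3 + 9×1 + 9×0 + 10×5 = 103
E: 11×3 + 11×5 + 9×4 + 9×2 + 10×0 = 142
F: 11×0 + 11×1 + 9×3 + 9×1 + 10×4 = 87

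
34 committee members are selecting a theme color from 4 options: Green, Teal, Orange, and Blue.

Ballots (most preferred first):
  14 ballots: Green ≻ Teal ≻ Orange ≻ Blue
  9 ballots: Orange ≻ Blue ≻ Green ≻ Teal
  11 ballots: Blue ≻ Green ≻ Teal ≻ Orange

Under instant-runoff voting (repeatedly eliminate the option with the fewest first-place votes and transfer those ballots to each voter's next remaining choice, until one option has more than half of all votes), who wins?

Blue

Round 1: Green 14, Teal 0, Orange 9, Blue 11. Teal eliminated.
Round 2: Green 14, Orange 9, Blue 11. Orange eliminated.
Round 3: Green 14, Blue 20. Blue has a majority (≥18).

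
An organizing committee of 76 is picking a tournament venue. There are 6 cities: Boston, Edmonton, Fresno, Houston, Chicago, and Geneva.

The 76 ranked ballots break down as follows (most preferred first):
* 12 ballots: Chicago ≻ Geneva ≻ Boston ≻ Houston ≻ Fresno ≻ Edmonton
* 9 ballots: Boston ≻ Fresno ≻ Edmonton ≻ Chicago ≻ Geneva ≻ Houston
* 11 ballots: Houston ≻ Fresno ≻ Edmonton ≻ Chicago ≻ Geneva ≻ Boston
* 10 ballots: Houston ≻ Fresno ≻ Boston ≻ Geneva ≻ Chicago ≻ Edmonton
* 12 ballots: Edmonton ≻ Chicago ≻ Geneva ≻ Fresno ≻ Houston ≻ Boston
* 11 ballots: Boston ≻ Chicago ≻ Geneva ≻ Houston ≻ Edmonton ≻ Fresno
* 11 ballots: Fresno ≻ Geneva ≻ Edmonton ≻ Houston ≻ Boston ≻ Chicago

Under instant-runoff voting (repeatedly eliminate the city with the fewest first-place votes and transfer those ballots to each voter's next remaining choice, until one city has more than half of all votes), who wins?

Round 1: Boston 20, Edmonton 12, Fresno 11, Houston 21, Chicago 12, Geneva 0. Geneva eliminated.
Round 2: Boston 20, Edmonton 12, Fresno 11, Houston 21, Chicago 12. Fresno eliminated.
Round 3: Boston 20, Edmonton 23, Houston 21, Chicago 12. Chicago eliminated.
Round 4: Boston 32, Edmonton 23, Houston 21. Houston eliminated.
Round 5: Boston 42, Edmonton 34. Boston has a majority (≥39).

Boston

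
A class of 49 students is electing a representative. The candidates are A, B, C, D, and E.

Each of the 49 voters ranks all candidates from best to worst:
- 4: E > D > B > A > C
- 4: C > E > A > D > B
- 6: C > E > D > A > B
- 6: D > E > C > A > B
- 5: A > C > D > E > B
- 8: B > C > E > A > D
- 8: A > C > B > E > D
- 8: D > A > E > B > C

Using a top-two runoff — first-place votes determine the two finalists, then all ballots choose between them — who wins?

Round 1 first-place votes: A 13, B 8, C 10, D 14, E 4. D and A advance.
Runoff: D is ranked above A on 24 ballots, A above D on 25.

A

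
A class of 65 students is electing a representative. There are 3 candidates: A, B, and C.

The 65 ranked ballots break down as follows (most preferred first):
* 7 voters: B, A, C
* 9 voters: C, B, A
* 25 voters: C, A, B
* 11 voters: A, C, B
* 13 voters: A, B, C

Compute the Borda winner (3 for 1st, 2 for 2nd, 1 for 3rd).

A: 7×2 + 9×1 + 25×2 + 11×3 + 13×3 = 145
B: 7×3 + 9×2 + 25×1 + 11×1 + 13×2 = 101
C: 7×1 + 9×3 + 25×3 + 11×2 + 13×1 = 144

A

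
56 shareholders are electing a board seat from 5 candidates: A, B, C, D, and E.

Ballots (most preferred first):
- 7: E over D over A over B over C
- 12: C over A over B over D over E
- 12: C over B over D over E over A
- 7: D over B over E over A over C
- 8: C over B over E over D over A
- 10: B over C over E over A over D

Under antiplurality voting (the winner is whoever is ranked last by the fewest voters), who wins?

B

Last-place votes: A 20, B 0, C 14, D 10, E 12.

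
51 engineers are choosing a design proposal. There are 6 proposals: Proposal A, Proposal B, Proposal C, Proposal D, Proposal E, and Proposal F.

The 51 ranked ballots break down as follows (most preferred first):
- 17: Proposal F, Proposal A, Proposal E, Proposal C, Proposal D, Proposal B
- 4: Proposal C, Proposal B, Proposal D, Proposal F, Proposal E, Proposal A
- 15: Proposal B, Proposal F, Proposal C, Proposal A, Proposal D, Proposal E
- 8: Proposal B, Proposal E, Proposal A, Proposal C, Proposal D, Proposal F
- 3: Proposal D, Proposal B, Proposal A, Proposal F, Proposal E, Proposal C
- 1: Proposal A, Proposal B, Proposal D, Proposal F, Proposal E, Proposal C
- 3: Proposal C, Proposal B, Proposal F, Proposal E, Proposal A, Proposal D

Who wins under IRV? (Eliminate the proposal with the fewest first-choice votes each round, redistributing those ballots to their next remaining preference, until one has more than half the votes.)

Round 1: Proposal A 1, Proposal B 23, Proposal C 7, Proposal D 3, Proposal E 0, Proposal F 17. Proposal E eliminated.
Round 2: Proposal A 1, Proposal B 23, Proposal C 7, Proposal D 3, Proposal F 17. Proposal A eliminated.
Round 3: Proposal B 24, Proposal C 7, Proposal D 3, Proposal F 17. Proposal D eliminated.
Round 4: Proposal B 27, Proposal C 7, Proposal F 17. Proposal B has a majority (≥26).

Proposal B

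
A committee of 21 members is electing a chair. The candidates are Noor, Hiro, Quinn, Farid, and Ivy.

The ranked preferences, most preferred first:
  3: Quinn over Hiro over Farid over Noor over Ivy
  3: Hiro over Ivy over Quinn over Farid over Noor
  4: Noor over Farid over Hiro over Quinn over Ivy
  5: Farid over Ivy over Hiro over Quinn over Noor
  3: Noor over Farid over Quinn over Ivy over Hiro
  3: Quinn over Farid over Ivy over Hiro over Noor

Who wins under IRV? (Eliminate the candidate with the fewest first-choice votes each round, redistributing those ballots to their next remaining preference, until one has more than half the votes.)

Quinn

Round 1: Noor 7, Hiro 3, Quinn 6, Farid 5, Ivy 0. Ivy eliminated.
Round 2: Noor 7, Hiro 3, Quinn 6, Farid 5. Hiro eliminated.
Round 3: Noor 7, Quinn 9, Farid 5. Farid eliminated.
Round 4: Noor 7, Quinn 14. Quinn has a majority (≥11).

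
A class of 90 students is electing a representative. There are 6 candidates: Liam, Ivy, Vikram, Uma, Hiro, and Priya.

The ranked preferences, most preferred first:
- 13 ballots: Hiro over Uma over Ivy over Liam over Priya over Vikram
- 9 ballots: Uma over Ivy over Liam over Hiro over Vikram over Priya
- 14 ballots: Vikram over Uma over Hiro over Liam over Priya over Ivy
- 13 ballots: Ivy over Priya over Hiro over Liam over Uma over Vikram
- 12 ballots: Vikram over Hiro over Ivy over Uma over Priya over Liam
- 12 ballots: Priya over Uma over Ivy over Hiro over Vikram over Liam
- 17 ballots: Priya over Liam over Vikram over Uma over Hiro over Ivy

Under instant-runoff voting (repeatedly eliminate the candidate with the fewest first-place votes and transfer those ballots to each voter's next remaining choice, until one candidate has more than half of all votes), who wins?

Ivy

Round 1: Liam 0, Ivy 13, Vikram 26, Uma 9, Hiro 13, Priya 29. Liam eliminated.
Round 2: Ivy 13, Vikram 26, Uma 9, Hiro 13, Priya 29. Uma eliminated.
Round 3: Ivy 22, Vikram 26, Hiro 13, Priya 29. Hiro eliminated.
Round 4: Ivy 35, Vikram 26, Priya 29. Vikram eliminated.
Round 5: Ivy 47, Priya 43. Ivy has a majority (≥46).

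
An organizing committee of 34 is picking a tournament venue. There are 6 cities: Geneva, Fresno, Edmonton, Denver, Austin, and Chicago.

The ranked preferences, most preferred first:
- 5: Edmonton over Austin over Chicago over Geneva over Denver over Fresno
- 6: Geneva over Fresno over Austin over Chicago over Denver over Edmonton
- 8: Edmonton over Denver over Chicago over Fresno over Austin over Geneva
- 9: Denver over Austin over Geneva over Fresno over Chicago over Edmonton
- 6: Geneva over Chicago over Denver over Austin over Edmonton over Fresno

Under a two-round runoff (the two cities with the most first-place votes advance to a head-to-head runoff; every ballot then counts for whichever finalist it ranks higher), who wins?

Round 1 first-place votes: Geneva 12, Fresno 0, Edmonton 13, Denver 9, Austin 0, Chicago 0. Edmonton and Geneva advance.
Runoff: Edmonton is ranked above Geneva on 13 ballots, Geneva above Edmonton on 21.

Geneva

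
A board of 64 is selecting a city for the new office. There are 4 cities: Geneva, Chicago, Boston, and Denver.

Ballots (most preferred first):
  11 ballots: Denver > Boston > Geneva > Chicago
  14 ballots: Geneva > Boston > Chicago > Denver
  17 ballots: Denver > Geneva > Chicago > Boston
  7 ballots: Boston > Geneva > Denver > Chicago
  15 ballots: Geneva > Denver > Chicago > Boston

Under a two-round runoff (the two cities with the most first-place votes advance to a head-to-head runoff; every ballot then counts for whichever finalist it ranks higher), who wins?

Geneva

Round 1 first-place votes: Geneva 29, Chicago 0, Boston 7, Denver 28. Geneva and Denver advance.
Runoff: Geneva is ranked above Denver on 36 ballots, Denver above Geneva on 28.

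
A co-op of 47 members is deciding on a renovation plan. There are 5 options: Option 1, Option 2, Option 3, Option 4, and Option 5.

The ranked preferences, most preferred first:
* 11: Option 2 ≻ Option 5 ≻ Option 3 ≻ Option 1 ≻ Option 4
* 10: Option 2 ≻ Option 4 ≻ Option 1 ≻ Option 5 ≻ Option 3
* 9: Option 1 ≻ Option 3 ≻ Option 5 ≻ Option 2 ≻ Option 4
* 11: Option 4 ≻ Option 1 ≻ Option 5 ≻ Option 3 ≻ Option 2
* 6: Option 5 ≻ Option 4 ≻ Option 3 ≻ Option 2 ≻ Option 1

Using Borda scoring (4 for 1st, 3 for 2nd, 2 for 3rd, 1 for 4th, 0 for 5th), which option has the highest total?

Option 1: 11×1 + 10×2 + 9×4 + 11×3 + 6×0 = 100
Option 2: 11×4 + 10×4 + 9×1 + 11×0 + 6×1 = 99
Option 3: 11×2 + 10×0 + 9×3 + 11×1 + 6×2 = 72
Option 4: 11×0 + 10×3 + 9×0 + 11×4 + 6×3 = 92
Option 5: 11×3 + 10×1 + 9×2 + 11×2 + 6×4 = 107

Option 5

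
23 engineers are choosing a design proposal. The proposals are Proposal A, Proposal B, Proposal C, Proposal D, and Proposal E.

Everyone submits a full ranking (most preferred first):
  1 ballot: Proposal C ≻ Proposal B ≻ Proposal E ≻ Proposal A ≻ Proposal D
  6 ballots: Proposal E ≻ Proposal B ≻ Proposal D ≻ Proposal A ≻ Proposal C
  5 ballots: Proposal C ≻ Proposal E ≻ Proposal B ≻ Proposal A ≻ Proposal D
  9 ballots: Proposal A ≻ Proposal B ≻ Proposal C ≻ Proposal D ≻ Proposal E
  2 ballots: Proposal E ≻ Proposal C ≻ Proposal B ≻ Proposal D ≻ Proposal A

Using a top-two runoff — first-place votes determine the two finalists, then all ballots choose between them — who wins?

Proposal E

Round 1 first-place votes: Proposal A 9, Proposal B 0, Proposal C 6, Proposal D 0, Proposal E 8. Proposal A and Proposal E advance.
Runoff: Proposal A is ranked above Proposal E on 9 ballots, Proposal E above Proposal A on 14.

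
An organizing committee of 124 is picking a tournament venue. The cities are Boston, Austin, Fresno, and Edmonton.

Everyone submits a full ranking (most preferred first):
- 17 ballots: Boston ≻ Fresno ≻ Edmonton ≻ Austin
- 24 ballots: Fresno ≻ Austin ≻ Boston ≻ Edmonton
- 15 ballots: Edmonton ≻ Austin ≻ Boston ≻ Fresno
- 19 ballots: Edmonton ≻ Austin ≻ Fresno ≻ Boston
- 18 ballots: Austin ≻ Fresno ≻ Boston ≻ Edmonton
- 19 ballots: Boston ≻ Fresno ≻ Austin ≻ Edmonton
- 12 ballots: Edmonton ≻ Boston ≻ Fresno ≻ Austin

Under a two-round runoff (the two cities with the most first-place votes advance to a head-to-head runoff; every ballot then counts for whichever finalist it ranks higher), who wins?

Boston

Round 1 first-place votes: Boston 36, Austin 18, Fresno 24, Edmonton 46. Edmonton and Boston advance.
Runoff: Edmonton is ranked above Boston on 46 ballots, Boston above Edmonton on 78.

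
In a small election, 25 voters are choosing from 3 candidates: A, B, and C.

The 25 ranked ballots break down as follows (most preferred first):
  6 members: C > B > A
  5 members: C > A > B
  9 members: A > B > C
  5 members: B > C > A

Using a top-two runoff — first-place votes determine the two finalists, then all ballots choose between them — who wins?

Round 1 first-place votes: A 9, B 5, C 11. C and A advance.
Runoff: C is ranked above A on 16 ballots, A above C on 9.

C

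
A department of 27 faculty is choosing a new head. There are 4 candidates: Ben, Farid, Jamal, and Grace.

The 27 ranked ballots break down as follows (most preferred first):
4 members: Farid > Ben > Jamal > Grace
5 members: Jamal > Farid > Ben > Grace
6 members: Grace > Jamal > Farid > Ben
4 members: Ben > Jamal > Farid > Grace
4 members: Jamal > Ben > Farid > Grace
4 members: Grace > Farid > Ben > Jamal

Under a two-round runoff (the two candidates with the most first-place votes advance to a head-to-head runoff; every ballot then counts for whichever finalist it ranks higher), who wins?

Round 1 first-place votes: Ben 4, Farid 4, Jamal 9, Grace 10. Grace and Jamal advance.
Runoff: Grace is ranked above Jamal on 10 ballots, Jamal above Grace on 17.

Jamal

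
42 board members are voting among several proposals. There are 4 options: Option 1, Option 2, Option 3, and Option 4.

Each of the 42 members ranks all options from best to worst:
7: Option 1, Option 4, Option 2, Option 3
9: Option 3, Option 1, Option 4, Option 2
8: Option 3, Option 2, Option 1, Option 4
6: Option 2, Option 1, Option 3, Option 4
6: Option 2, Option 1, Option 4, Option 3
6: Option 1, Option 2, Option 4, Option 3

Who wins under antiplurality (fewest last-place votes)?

Option 1

Last-place votes: Option 1 0, Option 2 9, Option 3 19, Option 4 14.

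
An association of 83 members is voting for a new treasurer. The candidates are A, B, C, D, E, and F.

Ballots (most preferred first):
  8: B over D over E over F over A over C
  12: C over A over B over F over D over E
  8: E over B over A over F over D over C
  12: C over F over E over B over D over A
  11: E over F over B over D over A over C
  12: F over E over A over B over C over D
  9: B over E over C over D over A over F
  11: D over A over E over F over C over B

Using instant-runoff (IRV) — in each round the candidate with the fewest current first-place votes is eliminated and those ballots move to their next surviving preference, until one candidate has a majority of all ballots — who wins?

Round 1: A 0, B 17, C 24, D 11, E 19, F 12. A eliminated.
Round 2: B 17, C 24, D 11, E 19, F 12. D eliminated.
Round 3: B 17, C 24, E 30, F 12. F eliminated.
Round 4: B 17, C 24, E 42. E has a majority (≥42).

E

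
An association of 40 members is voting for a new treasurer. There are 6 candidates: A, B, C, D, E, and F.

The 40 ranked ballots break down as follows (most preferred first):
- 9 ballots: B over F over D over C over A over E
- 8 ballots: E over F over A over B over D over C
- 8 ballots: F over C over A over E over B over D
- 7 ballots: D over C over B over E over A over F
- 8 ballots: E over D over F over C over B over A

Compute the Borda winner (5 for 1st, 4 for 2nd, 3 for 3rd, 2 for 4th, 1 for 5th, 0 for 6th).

F

A: 9×1 + 8×3 + 8×3 + 7×1 + 8×0 = 64
B: 9×5 + 8×2 + 8×1 + 7×3 + 8×1 = 98
C: 9×2 + 8×0 + 8×4 + 7×4 + 8×2 = 94
D: 9×3 + 8×1 + 8×0 + 7×5 + 8×4 = 102
E: 9×0 + 8×5 + 8×2 + 7×2 + 8×5 = 110
F: 9×4 + 8×4 + 8×5 + 7×0 + 8×3 = 132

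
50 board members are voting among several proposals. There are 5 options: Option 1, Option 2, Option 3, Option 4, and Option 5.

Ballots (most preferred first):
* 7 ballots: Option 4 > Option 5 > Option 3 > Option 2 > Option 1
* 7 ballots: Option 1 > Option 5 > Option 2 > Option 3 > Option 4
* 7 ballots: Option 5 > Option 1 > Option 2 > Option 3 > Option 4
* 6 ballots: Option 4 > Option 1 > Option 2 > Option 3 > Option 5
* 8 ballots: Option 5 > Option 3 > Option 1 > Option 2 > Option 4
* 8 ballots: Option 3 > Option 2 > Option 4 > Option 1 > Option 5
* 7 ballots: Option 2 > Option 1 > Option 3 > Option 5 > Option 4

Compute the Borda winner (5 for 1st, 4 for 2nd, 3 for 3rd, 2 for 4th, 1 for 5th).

Option 1

Option 1: 7×1 + 7×5 + 7×4 + 6×4 + 8×3 + 8×2 + 7×4 = 162
Option 2: 7×2 + 7×3 + 7×3 + 6×3 + 8×2 + 8×4 + 7×5 = 157
Option 3: 7×3 + 7×2 + 7×2 + 6×2 + 8×4 + 8×5 + 7×3 = 154
Option 4: 7×5 + 7×1 + 7×1 + 6×5 + 8×1 + 8×3 + 7×1 = 118
Option 5: 7×4 + 7×4 + 7×5 + 6×1 + 8×5 + 8×1 + 7×2 = 159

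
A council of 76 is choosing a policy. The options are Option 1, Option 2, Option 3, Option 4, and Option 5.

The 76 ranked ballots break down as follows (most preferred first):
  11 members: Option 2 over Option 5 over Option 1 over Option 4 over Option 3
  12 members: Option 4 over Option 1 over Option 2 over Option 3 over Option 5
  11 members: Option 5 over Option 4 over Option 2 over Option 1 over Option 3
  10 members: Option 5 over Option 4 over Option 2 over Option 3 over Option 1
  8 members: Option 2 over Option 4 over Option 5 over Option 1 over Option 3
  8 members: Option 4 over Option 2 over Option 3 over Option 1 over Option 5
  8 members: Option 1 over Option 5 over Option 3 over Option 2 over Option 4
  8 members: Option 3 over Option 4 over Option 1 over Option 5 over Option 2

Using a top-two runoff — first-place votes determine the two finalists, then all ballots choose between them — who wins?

Round 1 first-place votes: Option 1 8, Option 2 19, Option 3 8, Option 4 20, Option 5 21. Option 5 and Option 4 advance.
Runoff: Option 5 is ranked above Option 4 on 40 ballots, Option 4 above Option 5 on 36.

Option 5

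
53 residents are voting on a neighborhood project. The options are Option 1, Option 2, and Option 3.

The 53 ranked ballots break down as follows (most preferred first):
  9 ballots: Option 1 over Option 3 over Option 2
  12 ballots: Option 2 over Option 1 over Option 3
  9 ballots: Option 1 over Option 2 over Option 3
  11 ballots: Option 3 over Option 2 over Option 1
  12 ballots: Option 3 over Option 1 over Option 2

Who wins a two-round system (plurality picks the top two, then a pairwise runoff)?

Round 1 first-place votes: Option 1 18, Option 2 12, Option 3 23. Option 3 and Option 1 advance.
Runoff: Option 3 is ranked above Option 1 on 23 ballots, Option 1 above Option 3 on 30.

Option 1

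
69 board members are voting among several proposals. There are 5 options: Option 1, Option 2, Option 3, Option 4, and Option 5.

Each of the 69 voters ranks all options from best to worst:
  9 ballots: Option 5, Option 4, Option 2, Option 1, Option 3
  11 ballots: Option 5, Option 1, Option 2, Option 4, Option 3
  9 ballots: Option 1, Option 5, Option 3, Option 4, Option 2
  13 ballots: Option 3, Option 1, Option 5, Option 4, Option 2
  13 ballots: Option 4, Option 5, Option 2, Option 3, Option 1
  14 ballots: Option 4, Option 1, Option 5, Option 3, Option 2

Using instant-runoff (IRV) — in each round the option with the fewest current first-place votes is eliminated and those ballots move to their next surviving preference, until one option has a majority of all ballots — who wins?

Option 5

Round 1: Option 1 9, Option 2 0, Option 3 13, Option 4 27, Option 5 20. Option 2 eliminated.
Round 2: Option 1 9, Option 3 13, Option 4 27, Option 5 20. Option 1 eliminated.
Round 3: Option 3 13, Option 4 27, Option 5 29. Option 3 eliminated.
Round 4: Option 4 27, Option 5 42. Option 5 has a majority (≥35).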